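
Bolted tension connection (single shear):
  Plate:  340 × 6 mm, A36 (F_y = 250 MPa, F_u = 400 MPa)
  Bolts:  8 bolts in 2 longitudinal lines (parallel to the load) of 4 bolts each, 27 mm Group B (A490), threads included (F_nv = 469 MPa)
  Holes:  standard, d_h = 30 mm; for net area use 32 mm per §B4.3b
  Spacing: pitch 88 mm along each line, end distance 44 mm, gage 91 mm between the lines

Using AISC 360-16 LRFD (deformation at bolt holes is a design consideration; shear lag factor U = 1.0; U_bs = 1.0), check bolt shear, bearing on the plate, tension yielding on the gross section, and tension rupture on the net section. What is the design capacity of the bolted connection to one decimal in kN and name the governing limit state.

Bolt shear: A_b = π(27)²/4 = 572.56 mm². φR_n = 0.75 × 469 × 572.56 × 8 × 1 = 1611.2 kN.
Bearing (6 mm plate, F_u = 400 MPa): end bolts L_c = 44 − 30/2 = 29, R_n = min(1.2×29×6×400, 2.4×27×6×400) = 83.52 kN/bolt; interior L_c = 88 − 30 = 58, R_n = 155.52 kN/bolt. φR_n = 0.75 × (2×83.52 + 6×155.52) = 825.1 kN.
Tension yield (gross): A_g = 340×6 = 2040 mm². φR_n = 0.90 × 250 × 2040 = 459.0 kN.
Tension rupture (net): A_n = (340 − 2×32)×6 = 1656 mm² (U = 1.0, A_e = A_n). φR_n = 0.75 × 400 × 1656 = 496.8 kN.
Governing: min(1611.2, 825.1, 459.0, 496.8) = 459.0 kN → gross-section yield.

459.0 kN (gross-section yield governs)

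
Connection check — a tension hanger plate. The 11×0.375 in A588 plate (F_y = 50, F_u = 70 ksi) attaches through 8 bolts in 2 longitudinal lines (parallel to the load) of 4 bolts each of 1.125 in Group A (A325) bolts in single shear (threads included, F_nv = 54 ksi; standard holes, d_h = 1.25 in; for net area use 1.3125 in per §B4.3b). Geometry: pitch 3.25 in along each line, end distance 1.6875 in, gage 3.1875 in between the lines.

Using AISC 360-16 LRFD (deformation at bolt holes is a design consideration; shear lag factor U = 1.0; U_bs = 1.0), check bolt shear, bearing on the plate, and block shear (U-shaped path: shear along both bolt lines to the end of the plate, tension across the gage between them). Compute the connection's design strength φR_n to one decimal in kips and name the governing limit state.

198.6 kips (block shear governs)

Bolt shear: A_b = π(1.125)²/4 = 0.99402 in². φR_n = 0.75 × 54 × 0.99402 × 8 × 1 = 322.1 kips.
Bearing (0.375 in plate, F_u = 70 ksi): end bolts L_c = 1.6875 − 1.25/2 = 1.0625, R_n = min(1.2×1.0625×0.375×70, 2.4×1.125×0.375×70) = 33.469 kips/bolt; interior L_c = 3.25 − 1.25 = 2, R_n = 63 kips/bolt. φR_n = 0.75 × (2×33.469 + 6×63) = 333.7 kips.
Block shear: shear path 2×[1.6875+3×3.25] = 2×11.4375 in, A_gv = 8.5781, A_nv = 2×(11.4375 − 3.5×1.3125)×0.375 = 5.1328 in²; tension across gage: (3.1875 − 1×1.3125)×0.375 = 0.70313 in². R_n = min(0.6×70×5.1328, 0.6×50×8.5781) + 1.0×70×0.70313 = min(215.58, 257.34) + 49.219 = 264.8 kips. φR_n = 0.75 × 264.8 = 198.6 kips.
Governing: min(322.1, 333.7, 198.6) = 198.6 kips → block shear.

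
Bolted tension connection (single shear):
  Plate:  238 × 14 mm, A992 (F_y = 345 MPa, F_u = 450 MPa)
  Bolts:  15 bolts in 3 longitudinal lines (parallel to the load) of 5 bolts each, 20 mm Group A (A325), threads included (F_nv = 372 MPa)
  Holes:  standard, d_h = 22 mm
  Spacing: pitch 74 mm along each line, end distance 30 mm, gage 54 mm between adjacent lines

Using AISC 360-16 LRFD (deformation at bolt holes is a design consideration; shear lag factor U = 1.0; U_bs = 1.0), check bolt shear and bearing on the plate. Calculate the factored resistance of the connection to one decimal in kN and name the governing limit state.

Bolt shear: A_b = π(20)²/4 = 314.16 mm². φR_n = 0.75 × 372 × 314.16 × 15 × 1 = 1314.8 kN.
Bearing (14 mm plate, F_u = 450 MPa): end bolts L_c = 30 − 22/2 = 19, R_n = min(1.2×19×14×450, 2.4×20×14×450) = 143.64 kN/bolt; interior L_c = 74 − 22 = 52, R_n = 302.4 kN/bolt. φR_n = 0.75 × (3×143.64 + 12×302.4) = 3044.8 kN.
Governing: min(1314.8, 3044.8) = 1314.8 kN → bolt shear.

1314.8 kN (bolt shear governs)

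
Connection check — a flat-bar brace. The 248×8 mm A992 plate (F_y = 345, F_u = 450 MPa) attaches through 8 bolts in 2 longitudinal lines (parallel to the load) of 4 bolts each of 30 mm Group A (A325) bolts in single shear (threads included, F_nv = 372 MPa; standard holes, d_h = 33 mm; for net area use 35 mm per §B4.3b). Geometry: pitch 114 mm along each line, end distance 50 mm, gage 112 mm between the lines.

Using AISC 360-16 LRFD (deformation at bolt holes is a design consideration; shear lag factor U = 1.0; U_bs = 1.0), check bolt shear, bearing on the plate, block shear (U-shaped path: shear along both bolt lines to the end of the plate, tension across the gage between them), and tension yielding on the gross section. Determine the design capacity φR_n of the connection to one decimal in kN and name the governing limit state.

Bolt shear: A_b = π(30)²/4 = 706.86 mm². φR_n = 0.75 × 372 × 706.86 × 8 × 1 = 1577.7 kN.
Bearing (8 mm plate, F_u = 450 MPa): end bolts L_c = 50 − 33/2 = 33.5, R_n = min(1.2×33.5×8×450, 2.4×30×8×450) = 144.72 kN/bolt; interior L_c = 114 − 33 = 81, R_n = 259.2 kN/bolt. φR_n = 0.75 × (2×144.72 + 6×259.2) = 1383.5 kN.
Block shear: shear path 2×[50+3×114] = 2×392 mm, A_gv = 6272, A_nv = 2×(392 − 3.5×35)×8 = 4312 mm²; tension across gage: (112 − 1×35)×8 = 616 mm². R_n = min(0.6×450×4312, 0.6×345×6272) + 1.0×450×616 = min(1164.2, 1298.3) + 277.2 = 1441.4 kN. φR_n = 0.75 × 1441.4 = 1081.1 kN.
Tension yield (gross): A_g = 248×8 = 1984 mm². φR_n = 0.90 × 345 × 1984 = 616.0 kN.
Governing: min(1577.7, 1383.5, 1081.1, 616.0) = 616.0 kN → gross-section yield.

616.0 kN (gross-section yield governs)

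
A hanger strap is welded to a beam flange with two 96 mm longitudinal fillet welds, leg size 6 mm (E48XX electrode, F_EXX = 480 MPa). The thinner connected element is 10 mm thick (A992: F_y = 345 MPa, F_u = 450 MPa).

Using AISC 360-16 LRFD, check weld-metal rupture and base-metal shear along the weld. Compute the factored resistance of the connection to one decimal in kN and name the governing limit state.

175.9 kN (weld metal governs)

Weld metal: throat = 0.707×6 = 4.242 mm, L = 2×96 = 192 mm. φR_n = 0.75 × 0.6 × 480 × 4.242 × 192 = 175.9 kN.
Base metal shear (10 mm plate): yield φR_n = 1.0×0.6×345×10×192 = 397.4 kN; rupture φR_n = 0.75×0.6×450×10×192 = 388.8 kN; take 388.8 kN (rupture).
Governing: min(175.9, 388.8) = 175.9 kN → weld metal.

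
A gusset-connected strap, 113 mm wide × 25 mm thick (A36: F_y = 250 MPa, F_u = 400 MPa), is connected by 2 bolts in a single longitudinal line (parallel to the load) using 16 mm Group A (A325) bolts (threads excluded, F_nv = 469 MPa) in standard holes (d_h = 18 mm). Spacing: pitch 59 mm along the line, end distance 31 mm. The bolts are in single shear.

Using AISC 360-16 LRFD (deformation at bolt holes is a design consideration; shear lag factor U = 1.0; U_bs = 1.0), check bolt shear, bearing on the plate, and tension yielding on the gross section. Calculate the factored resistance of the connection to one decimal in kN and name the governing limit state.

141.4 kN (bolt shear governs)

Bolt shear: A_b = π(16)²/4 = 201.06 mm². φR_n = 0.75 × 469 × 201.06 × 2 × 1 = 141.4 kN.
Bearing (25 mm plate, F_u = 400 MPa): end bolts L_c = 31 − 18/2 = 22, R_n = min(1.2×22×25×400, 2.4×16×25×400) = 264 kN/bolt; interior L_c = 59 − 18 = 41, R_n = 384 kN/bolt. φR_n = 0.75 × (1×264 + 1×384) = 486.0 kN.
Tension yield (gross): A_g = 113×25 = 2825 mm². φR_n = 0.90 × 250 × 2825 = 635.6 kN.
Governing: min(141.4, 486.0, 635.6) = 141.4 kN → bolt shear.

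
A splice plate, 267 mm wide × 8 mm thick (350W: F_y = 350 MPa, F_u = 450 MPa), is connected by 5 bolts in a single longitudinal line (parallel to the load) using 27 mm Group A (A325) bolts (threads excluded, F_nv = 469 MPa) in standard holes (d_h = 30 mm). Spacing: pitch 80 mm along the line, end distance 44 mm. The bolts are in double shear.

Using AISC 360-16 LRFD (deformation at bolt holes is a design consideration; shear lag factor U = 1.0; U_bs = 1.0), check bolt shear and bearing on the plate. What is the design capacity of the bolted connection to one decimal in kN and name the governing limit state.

Bolt shear: A_b = π(27)²/4 = 572.56 mm². φR_n = 0.75 × 469 × 572.56 × 5 × 2 = 2014.0 kN.
Bearing (8 mm plate, F_u = 450 MPa): end bolts L_c = 44 − 30/2 = 29, R_n = min(1.2×29×8×450, 2.4×27×8×450) = 125.28 kN/bolt; interior L_c = 80 − 30 = 50, R_n = 216 kN/bolt. φR_n = 0.75 × (1×125.28 + 4×216) = 742.0 kN.
Governing: min(2014.0, 742.0) = 742.0 kN → bearing.

742.0 kN (bearing governs)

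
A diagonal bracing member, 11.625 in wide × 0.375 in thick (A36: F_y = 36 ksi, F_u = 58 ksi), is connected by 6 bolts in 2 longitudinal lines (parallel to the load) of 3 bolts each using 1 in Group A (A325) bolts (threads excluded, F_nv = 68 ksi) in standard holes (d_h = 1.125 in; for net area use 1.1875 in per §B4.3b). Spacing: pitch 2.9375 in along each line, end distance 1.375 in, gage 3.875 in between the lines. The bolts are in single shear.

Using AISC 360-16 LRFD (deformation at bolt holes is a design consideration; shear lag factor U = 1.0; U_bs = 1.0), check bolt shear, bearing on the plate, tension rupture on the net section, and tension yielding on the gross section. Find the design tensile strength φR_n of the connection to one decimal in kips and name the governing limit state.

Bolt shear: A_b = π(1)²/4 = 0.7854 in². φR_n = 0.75 × 68 × 0.7854 × 6 × 1 = 240.3 kips.
Bearing (0.375 in plate, F_u = 58 ksi): end bolts L_c = 1.375 − 1.125/2 = 0.8125, R_n = min(1.2×0.8125×0.375×58, 2.4×1×0.375×58) = 21.206 kips/bolt; interior L_c = 2.9375 − 1.125 = 1.8125, R_n = 47.306 kips/bolt. φR_n = 0.75 × (2×21.206 + 4×47.306) = 173.7 kips.
Tension rupture (net): A_n = (11.625 − 2×1.1875)×0.375 = 3.4688 in² (U = 1.0, A_e = A_n). φR_n = 0.75 × 58 × 3.4688 = 150.9 kips.
Tension yield (gross): A_g = 11.625×0.375 = 4.3594 in². φR_n = 0.90 × 36 × 4.3594 = 141.2 kips.
Governing: min(240.3, 173.7, 150.9, 141.2) = 141.2 kips → gross-section yield.

141.2 kips (gross-section yield governs)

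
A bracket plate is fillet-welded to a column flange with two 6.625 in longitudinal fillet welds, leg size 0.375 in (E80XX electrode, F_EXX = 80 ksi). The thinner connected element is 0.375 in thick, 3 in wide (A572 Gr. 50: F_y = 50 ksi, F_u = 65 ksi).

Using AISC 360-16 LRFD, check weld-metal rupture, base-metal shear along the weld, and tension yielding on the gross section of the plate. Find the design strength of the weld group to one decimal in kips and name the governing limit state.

50.6 kips (gross-section yield governs)

Weld metal: throat = 0.707×0.375 = 0.26513 in, L = 2×6.625 = 13.25 in. φR_n = 0.75 × 0.6 × 80 × 0.26513 × 13.25 = 126.5 kips.
Base metal shear (0.375 in plate): yield φR_n = 1.0×0.6×50×0.375×13.25 = 149.1 kips; rupture φR_n = 0.75×0.6×65×0.375×13.25 = 145.3 kips; take 145.3 kips (rupture).
Tension yield (gross): A_g = 3×0.375 = 1.125 in². φR_n = 0.90 × 50 × 1.125 = 50.6 kips.
Governing: min(126.5, 145.3, 50.6) = 50.6 kips → gross-section yield.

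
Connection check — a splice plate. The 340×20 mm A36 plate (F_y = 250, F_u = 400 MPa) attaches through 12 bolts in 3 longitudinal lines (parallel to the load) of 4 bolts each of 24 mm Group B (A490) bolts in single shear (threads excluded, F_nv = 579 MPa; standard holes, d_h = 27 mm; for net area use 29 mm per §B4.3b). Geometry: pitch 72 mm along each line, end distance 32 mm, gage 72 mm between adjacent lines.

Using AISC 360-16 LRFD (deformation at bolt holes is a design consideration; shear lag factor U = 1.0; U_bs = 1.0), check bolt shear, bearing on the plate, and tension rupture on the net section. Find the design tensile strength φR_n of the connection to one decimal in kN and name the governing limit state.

1518.0 kN (net-section rupture governs)

Bolt shear: A_b = π(24)²/4 = 452.39 mm². φR_n = 0.75 × 579 × 452.39 × 12 × 1 = 2357.4 kN.
Bearing (20 mm plate, F_u = 400 MPa): end bolts L_c = 32 − 27/2 = 18.5, R_n = min(1.2×18.5×20×400, 2.4×24×20×400) = 177.6 kN/bolt; interior L_c = 72 − 27 = 45, R_n = 432 kN/bolt. φR_n = 0.75 × (3×177.6 + 9×432) = 3315.6 kN.
Tension rupture (net): A_n = (340 − 3×29)×20 = 5060 mm² (U = 1.0, A_e = A_n). φR_n = 0.75 × 400 × 5060 = 1518.0 kN.
Governing: min(2357.4, 3315.6, 1518.0) = 1518.0 kN → net-section rupture.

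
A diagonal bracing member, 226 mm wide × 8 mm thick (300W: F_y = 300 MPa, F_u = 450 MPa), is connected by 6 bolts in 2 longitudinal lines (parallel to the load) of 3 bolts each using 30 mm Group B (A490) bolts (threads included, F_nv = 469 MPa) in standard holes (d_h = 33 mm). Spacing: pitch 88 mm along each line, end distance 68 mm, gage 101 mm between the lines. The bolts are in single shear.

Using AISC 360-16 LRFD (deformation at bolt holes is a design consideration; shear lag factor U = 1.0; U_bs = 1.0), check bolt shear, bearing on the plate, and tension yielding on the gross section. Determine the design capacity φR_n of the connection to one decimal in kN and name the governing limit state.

Bolt shear: A_b = π(30)²/4 = 706.86 mm². φR_n = 0.75 × 469 × 706.86 × 6 × 1 = 1491.8 kN.
Bearing (8 mm plate, F_u = 450 MPa): end bolts L_c = 68 − 33/2 = 51.5, R_n = min(1.2×51.5×8×450, 2.4×30×8×450) = 222.48 kN/bolt; interior L_c = 88 − 33 = 55, R_n = 237.6 kN/bolt. φR_n = 0.75 × (2×222.48 + 4×237.6) = 1046.5 kN.
Tension yield (gross): A_g = 226×8 = 1808 mm². φR_n = 0.90 × 300 × 1808 = 488.2 kN.
Governing: min(1491.8, 1046.5, 488.2) = 488.2 kN → gross-section yield.

488.2 kN (gross-section yield governs)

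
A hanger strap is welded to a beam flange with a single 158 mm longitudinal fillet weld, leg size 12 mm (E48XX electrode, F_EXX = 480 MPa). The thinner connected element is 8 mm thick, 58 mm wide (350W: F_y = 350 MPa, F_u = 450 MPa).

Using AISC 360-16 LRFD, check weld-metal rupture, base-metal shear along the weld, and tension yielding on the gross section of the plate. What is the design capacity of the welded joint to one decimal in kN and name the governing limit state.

Weld metal: throat = 0.707×12 = 8.484 mm, L = 158 mm. φR_n = 0.75 × 0.6 × 480 × 8.484 × 158 = 289.5 kN.
Base metal shear (8 mm plate): yield φR_n = 1.0×0.6×350×8×158 = 265.4 kN; rupture φR_n = 0.75×0.6×450×8×158 = 256.0 kN; take 256.0 kN (rupture).
Tension yield (gross): A_g = 58×8 = 464 mm². φR_n = 0.90 × 350 × 464 = 146.2 kN.
Governing: min(289.5, 256.0, 146.2) = 146.2 kN → gross-section yield.

146.2 kN (gross-section yield governs)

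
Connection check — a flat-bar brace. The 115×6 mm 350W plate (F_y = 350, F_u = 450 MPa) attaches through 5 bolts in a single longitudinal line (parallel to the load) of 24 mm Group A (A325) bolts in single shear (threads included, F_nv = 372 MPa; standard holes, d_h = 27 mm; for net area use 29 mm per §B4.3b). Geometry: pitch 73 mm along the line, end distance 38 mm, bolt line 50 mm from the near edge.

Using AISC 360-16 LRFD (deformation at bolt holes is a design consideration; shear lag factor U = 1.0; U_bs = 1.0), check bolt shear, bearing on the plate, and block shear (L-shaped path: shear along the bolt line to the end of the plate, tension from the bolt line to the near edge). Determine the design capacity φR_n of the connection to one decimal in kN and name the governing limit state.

Bolt shear: A_b = π(24)²/4 = 452.39 mm². φR_n = 0.75 × 372 × 452.39 × 5 × 1 = 631.1 kN.
Bearing (6 mm plate, F_u = 450 MPa): end bolts L_c = 38 − 27/2 = 24.5, R_n = min(1.2×24.5×6×450, 2.4×24×6×450) = 79.38 kN/bolt; interior L_c = 73 − 27 = 46, R_n = 149.04 kN/bolt. φR_n = 0.75 × (1×79.38 + 4×149.04) = 506.7 kN.
Block shear: shear path 1×[38+4×73] = 1×330 mm, A_gv = 1980, A_nv = 1×(330 − 4.5×29)×6 = 1197 mm²; tension to near edge: (50 − 0.5×29)×6 = 213 mm². R_n = min(0.6×450×1197, 0.6×350×1980) + 1.0×450×213 = min(323.19, 415.8) + 95.85 = 419.04 kN. φR_n = 0.75 × 419.04 = 314.3 kN.
Governing: min(631.1, 506.7, 314.3) = 314.3 kN → block shear.

314.3 kN (block shear governs)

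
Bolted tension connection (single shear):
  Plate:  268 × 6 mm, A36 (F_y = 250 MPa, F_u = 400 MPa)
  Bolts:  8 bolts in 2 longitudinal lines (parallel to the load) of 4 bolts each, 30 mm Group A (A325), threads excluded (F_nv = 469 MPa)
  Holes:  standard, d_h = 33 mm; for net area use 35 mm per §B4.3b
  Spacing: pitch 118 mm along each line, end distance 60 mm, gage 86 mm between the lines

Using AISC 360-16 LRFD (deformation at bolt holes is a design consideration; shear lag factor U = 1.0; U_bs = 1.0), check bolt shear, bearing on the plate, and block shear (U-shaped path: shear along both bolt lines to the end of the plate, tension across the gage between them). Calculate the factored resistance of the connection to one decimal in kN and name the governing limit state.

650.7 kN (block shear governs)

Bolt shear: A_b = π(30)²/4 = 706.86 mm². φR_n = 0.75 × 469 × 706.86 × 8 × 1 = 1989.1 kN.
Bearing (6 mm plate, F_u = 400 MPa): end bolts L_c = 60 − 33/2 = 43.5, R_n = min(1.2×43.5×6×400, 2.4×30×6×400) = 125.28 kN/bolt; interior L_c = 118 − 33 = 85, R_n = 172.8 kN/bolt. φR_n = 0.75 × (2×125.28 + 6×172.8) = 965.5 kN.
Block shear: shear path 2×[60+3×118] = 2×414 mm, A_gv = 4968, A_nv = 2×(414 − 3.5×35)×6 = 3498 mm²; tension across gage: (86 − 1×35)×6 = 306 mm². R_n = min(0.6×400×3498, 0.6×250×4968) + 1.0×400×306 = min(839.52, 745.2) + 122.4 = 867.6 kN. φR_n = 0.75 × 867.6 = 650.7 kN.
Governing: min(1989.1, 965.5, 650.7) = 650.7 kN → block shear.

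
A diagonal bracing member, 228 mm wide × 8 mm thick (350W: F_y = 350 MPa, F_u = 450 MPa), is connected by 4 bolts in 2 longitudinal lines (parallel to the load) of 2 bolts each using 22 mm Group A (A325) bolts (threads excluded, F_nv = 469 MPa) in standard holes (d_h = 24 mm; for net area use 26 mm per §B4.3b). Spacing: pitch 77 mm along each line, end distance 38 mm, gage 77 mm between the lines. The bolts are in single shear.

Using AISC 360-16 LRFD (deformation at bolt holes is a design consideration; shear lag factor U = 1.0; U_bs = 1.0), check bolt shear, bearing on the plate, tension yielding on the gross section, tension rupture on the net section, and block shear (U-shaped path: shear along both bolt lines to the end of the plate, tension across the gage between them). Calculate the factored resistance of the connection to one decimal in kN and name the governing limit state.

383.9 kN (block shear governs)

Bolt shear: A_b = π(22)²/4 = 380.13 mm². φR_n = 0.75 × 469 × 380.13 × 4 × 1 = 534.8 kN.
Bearing (8 mm plate, F_u = 450 MPa): end bolts L_c = 38 − 24/2 = 26, R_n = min(1.2×26×8×450, 2.4×22×8×450) = 112.32 kN/bolt; interior L_c = 77 − 24 = 53, R_n = 190.08 kN/bolt. φR_n = 0.75 × (2×112.32 + 2×190.08) = 453.6 kN.
Tension yield (gross): A_g = 228×8 = 1824 mm². φR_n = 0.90 × 350 × 1824 = 574.6 kN.
Tension rupture (net): A_n = (228 − 2×26)×8 = 1408 mm² (U = 1.0, A_e = A_n). φR_n = 0.75 × 450 × 1408 = 475.2 kN.
Block shear: shear path 2×[38+1×77] = 2×115 mm, A_gv = 1840, A_nv = 2×(115 − 1.5×26)×8 = 1216 mm²; tension across gage: (77 − 1×26)×8 = 408 mm². R_n = min(0.6×450×1216, 0.6×350×1840) + 1.0×450×408 = min(328.32, 386.4) + 183.6 = 511.92 kN. φR_n = 0.75 × 511.92 = 383.9 kN.
Governing: min(534.8, 453.6, 574.6, 475.2, 383.9) = 383.9 kN → block shear.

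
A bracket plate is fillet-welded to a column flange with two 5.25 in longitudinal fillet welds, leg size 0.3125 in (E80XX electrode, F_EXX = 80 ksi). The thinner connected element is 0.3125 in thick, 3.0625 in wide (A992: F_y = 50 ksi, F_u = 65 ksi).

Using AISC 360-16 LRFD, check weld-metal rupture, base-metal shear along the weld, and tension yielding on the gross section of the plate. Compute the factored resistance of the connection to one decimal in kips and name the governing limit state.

Weld metal: throat = 0.707×0.3125 = 0.22094 in, L = 2×5.25 = 10.5 in. φR_n = 0.75 × 0.6 × 80 × 0.22094 × 10.5 = 83.5 kips.
Base metal shear (0.3125 in plate): yield φR_n = 1.0×0.6×50×0.3125×10.5 = 98.4 kips; rupture φR_n = 0.75×0.6×65×0.3125×10.5 = 96.0 kips; take 96.0 kips (rupture).
Tension yield (gross): A_g = 3.0625×0.3125 = 0.95703 in². φR_n = 0.90 × 50 × 0.95703 = 43.1 kips.
Governing: min(83.5, 96.0, 43.1) = 43.1 kips → gross-section yield.

43.1 kips (gross-section yield governs)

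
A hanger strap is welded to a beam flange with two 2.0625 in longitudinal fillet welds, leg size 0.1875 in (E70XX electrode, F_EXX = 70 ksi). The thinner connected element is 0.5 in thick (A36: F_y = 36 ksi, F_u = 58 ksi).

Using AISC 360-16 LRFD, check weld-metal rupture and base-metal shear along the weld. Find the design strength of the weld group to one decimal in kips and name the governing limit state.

Weld metal: throat = 0.707×0.1875 = 0.13256 in, L = 2×2.0625 = 4.125 in. φR_n = 0.75 × 0.6 × 70 × 0.13256 × 4.125 = 17.2 kips.
Base metal shear (0.5 in plate): yield φR_n = 1.0×0.6×36×0.5×4.125 = 44.6 kips; rupture φR_n = 0.75×0.6×58×0.5×4.125 = 53.8 kips; take 44.6 kips (yield).
Governing: min(17.2, 44.6) = 17.2 kips → weld metal.

17.2 kips (weld metal governs)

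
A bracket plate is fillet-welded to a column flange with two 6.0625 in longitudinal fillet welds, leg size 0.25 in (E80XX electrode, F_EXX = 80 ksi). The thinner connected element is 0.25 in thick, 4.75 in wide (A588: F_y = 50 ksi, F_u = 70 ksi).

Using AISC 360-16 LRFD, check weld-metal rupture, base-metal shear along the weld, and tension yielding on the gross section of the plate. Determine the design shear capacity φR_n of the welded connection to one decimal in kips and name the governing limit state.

53.4 kips (gross-section yield governs)

Weld metal: throat = 0.707×0.25 = 0.17675 in, L = 2×6.0625 = 12.125 in. φR_n = 0.75 × 0.6 × 80 × 0.17675 × 12.125 = 77.2 kips.
Base metal shear (0.25 in plate): yield φR_n = 1.0×0.6×50×0.25×12.125 = 90.9 kips; rupture φR_n = 0.75×0.6×70×0.25×12.125 = 95.5 kips; take 90.9 kips (yield).
Tension yield (gross): A_g = 4.75×0.25 = 1.1875 in². φR_n = 0.90 × 50 × 1.1875 = 53.4 kips.
Governing: min(77.2, 90.9, 53.4) = 53.4 kips → gross-section yield.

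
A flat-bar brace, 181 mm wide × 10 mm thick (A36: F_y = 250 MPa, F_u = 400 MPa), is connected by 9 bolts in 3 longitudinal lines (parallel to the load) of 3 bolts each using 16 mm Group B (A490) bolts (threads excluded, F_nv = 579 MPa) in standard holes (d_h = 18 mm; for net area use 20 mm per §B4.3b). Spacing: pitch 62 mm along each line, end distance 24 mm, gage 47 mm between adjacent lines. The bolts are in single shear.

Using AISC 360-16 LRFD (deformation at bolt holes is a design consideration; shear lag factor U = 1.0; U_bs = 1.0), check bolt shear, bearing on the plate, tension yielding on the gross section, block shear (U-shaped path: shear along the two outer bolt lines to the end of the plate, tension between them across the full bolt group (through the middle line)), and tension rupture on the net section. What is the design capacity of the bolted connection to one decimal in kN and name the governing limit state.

Bolt shear: A_b = π(16)²/4 = 201.06 mm². φR_n = 0.75 × 579 × 201.06 × 9 × 1 = 785.8 kN.
Bearing (10 mm plate, F_u = 400 MPa): end bolts L_c = 24 − 18/2 = 15, R_n = min(1.2×15×10×400, 2.4×16×10×400) = 72 kN/bolt; interior L_c = 62 − 18 = 44, R_n = 153.6 kN/bolt. φR_n = 0.75 × (3×72 + 6×153.6) = 853.2 kN.
Tension yield (gross): A_g = 181×10 = 1810 mm². φR_n = 0.90 × 250 × 1810 = 407.3 kN.
Block shear: shear path 2×[24+2×62] = 2×148 mm, A_gv = 2960, A_nv = 2×(148 − 2.5×20)×10 = 1960 mm²; tension across gage: (94 − 2×20)×10 = 540 mm². R_n = min(0.6×400×1960, 0.6×250×2960) + 1.0×400×540 = min(470.4, 444) + 216 = 660 kN. φR_n = 0.75 × 660 = 495.0 kN.
Tension rupture (net): A_n = (181 − 3×20)×10 = 1210 mm² (U = 1.0, A_e = A_n). φR_n = 0.75 × 400 × 1210 = 363.0 kN.
Governing: min(785.8, 853.2, 407.3, 495.0, 363.0) = 363.0 kN → net-section rupture.

363.0 kN (net-section rupture governs)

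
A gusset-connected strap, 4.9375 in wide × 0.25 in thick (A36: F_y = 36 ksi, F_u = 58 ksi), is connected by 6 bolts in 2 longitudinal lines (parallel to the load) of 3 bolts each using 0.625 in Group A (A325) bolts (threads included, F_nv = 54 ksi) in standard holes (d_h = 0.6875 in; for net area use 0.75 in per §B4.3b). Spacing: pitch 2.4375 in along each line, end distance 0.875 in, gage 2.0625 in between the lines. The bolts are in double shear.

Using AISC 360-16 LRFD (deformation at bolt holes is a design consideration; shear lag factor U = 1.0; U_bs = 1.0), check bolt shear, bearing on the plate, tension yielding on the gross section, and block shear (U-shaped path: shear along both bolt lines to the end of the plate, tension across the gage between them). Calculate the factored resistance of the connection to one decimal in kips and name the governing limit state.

40.0 kips (gross-section yield governs)

Bolt shear: A_b = π(0.625)²/4 = 0.3068 in². φR_n = 0.75 × 54 × 0.3068 × 6 × 2 = 149.1 kips.
Bearing (0.25 in plate, F_u = 58 ksi): end bolts L_c = 0.875 − 0.6875/2 = 0.53125, R_n = min(1.2×0.53125×0.25×58, 2.4×0.625×0.25×58) = 9.2438 kips/bolt; interior L_c = 2.4375 − 0.6875 = 1.75, R_n = 21.75 kips/bolt. φR_n = 0.75 × (2×9.2438 + 4×21.75) = 79.1 kips.
Tension yield (gross): A_g = 4.9375×0.25 = 1.2344 in². φR_n = 0.90 × 36 × 1.2344 = 40.0 kips.
Block shear: shear path 2×[0.875+2×2.4375] = 2×5.75 in, A_gv = 2.875, A_nv = 2×(5.75 − 2.5×0.75)×0.25 = 1.9375 in²; tension across gage: (2.0625 − 1×0.75)×0.25 = 0.32813 in². R_n = min(0.6×58×1.9375, 0.6×36×2.875) + 1.0×58×0.32813 = min(67.425, 62.1) + 19.032 = 81.132 kips. φR_n = 0.75 × 81.132 = 60.8 kips.
Governing: min(149.1, 79.1, 40.0, 60.8) = 40.0 kips → gross-section yield.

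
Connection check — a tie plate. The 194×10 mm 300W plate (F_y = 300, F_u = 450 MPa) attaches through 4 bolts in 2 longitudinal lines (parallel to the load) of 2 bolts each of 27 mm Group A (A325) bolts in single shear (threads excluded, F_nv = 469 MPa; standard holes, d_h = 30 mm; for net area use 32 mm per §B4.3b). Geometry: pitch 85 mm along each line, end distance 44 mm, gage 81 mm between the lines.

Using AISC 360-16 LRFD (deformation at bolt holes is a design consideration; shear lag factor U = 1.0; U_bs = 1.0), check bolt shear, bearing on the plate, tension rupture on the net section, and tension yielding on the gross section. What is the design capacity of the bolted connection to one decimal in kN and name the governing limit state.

Bolt shear: A_b = π(27)²/4 = 572.56 mm². φR_n = 0.75 × 469 × 572.56 × 4 × 1 = 805.6 kN.
Bearing (10 mm plate, F_u = 450 MPa): end bolts L_c = 44 − 30/2 = 29, R_n = min(1.2×29×10×450, 2.4×27×10×450) = 156.6 kN/bolt; interior L_c = 85 − 30 = 55, R_n = 291.6 kN/bolt. φR_n = 0.75 × (2×156.6 + 2×291.6) = 672.3 kN.
Tension rupture (net): A_n = (194 − 2×32)×10 = 1300 mm² (U = 1.0, A_e = A_n). φR_n = 0.75 × 450 × 1300 = 438.8 kN.
Tension yield (gross): A_g = 194×10 = 1940 mm². φR_n = 0.90 × 300 × 1940 = 523.8 kN.
Governing: min(805.6, 672.3, 438.8, 523.8) = 438.8 kN → net-section rupture.

438.8 kN (net-section rupture governs)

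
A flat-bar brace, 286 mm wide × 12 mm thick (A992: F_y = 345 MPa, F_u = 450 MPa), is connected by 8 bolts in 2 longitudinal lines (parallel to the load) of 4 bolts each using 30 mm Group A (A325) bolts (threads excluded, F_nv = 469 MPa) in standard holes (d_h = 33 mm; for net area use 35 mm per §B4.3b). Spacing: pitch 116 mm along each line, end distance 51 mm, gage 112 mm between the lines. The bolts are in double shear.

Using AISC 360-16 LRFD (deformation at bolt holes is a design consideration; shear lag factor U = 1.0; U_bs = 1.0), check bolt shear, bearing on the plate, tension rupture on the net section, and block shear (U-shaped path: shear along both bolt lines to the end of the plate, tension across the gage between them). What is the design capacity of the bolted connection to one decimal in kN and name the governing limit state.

874.8 kN (net-section rupture governs)

Bolt shear: A_b = π(30)²/4 = 706.86 mm². φR_n = 0.75 × 469 × 706.86 × 8 × 2 = 3978.2 kN.
Bearing (12 mm plate, F_u = 450 MPa): end bolts L_c = 51 − 33/2 = 34.5, R_n = min(1.2×34.5×12×450, 2.4×30×12×450) = 223.56 kN/bolt; interior L_c = 116 − 33 = 83, R_n = 388.8 kN/bolt. φR_n = 0.75 × (2×223.56 + 6×388.8) = 2084.9 kN.
Tension rupture (net): A_n = (286 − 2×35)×12 = 2592 mm² (U = 1.0, A_e = A_n). φR_n = 0.75 × 450 × 2592 = 874.8 kN.
Block shear: shear path 2×[51+3×116] = 2×399 mm, A_gv = 9576, A_nv = 2×(399 − 3.5×35)×12 = 6636 mm²; tension across gage: (112 − 1×35)×12 = 924 mm². R_n = min(0.6×450×6636, 0.6×345×9576) + 1.0×450×924 = min(1791.7, 1982.2) + 415.8 = 2207.5 kN. φR_n = 0.75 × 2207.5 = 1655.6 kN.
Governing: min(3978.2, 2084.9, 874.8, 1655.6) = 874.8 kN → net-section rupture.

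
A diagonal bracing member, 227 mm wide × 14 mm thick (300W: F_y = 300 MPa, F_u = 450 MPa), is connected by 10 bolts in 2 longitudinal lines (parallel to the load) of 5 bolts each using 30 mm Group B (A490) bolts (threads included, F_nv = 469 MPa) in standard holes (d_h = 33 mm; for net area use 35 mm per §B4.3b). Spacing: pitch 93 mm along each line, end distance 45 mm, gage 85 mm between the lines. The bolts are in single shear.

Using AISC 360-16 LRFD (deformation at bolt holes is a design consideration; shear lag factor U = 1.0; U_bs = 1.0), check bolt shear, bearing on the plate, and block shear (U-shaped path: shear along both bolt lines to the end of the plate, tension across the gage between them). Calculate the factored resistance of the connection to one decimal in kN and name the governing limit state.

Bolt shear: A_b = π(30)²/4 = 706.86 mm². φR_n = 0.75 × 469 × 706.86 × 10 × 1 = 2486.4 kN.
Bearing (14 mm plate, F_u = 450 MPa): end bolts L_c = 45 − 33/2 = 28.5, R_n = min(1.2×28.5×14×450, 2.4×30×14×450) = 215.46 kN/bolt; interior L_c = 93 − 33 = 60, R_n = 453.6 kN/bolt. φR_n = 0.75 × (2×215.46 + 8×453.6) = 3044.8 kN.
Block shear: shear path 2×[45+4×93] = 2×417 mm, A_gv = 11676, A_nv = 2×(417 − 4.5×35)×14 = 7266 mm²; tension across gage: (85 − 1×35)×14 = 700 mm². R_n = min(0.6×450×7266, 0.6×300×11676) + 1.0×450×700 = min(1961.8, 2101.7) + 315 = 2276.8 kN. φR_n = 0.75 × 2276.8 = 1707.6 kN.
Governing: min(2486.4, 3044.8, 1707.6) = 1707.6 kN → block shear.

1707.6 kN (block shear governs)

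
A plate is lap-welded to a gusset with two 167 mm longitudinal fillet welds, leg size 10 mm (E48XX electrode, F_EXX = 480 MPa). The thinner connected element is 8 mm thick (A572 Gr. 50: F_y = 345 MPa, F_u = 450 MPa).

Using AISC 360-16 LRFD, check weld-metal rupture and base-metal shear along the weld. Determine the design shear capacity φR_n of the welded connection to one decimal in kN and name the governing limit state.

510.1 kN (weld metal governs)

Weld metal: throat = 0.707×10 = 7.07 mm, L = 2×167 = 334 mm. φR_n = 0.75 × 0.6 × 480 × 7.07 × 334 = 510.1 kN.
Base metal shear (8 mm plate): yield φR_n = 1.0×0.6×345×8×334 = 553.1 kN; rupture φR_n = 0.75×0.6×450×8×334 = 541.1 kN; take 541.1 kN (rupture).
Governing: min(510.1, 541.1) = 510.1 kN → weld metal.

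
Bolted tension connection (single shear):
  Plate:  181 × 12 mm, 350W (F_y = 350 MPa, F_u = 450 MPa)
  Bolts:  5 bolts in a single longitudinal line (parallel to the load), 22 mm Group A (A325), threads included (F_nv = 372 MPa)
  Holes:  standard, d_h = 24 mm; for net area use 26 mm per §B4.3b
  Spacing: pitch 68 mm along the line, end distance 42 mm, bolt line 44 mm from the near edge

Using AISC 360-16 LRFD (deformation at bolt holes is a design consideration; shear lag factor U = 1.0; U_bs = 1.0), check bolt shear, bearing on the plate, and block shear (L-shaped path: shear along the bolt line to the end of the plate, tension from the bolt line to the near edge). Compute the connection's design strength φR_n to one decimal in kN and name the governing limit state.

Bolt shear: A_b = π(22)²/4 = 380.13 mm². φR_n = 0.75 × 372 × 380.13 × 5 × 1 = 530.3 kN.
Bearing (12 mm plate, F_u = 450 MPa): end bolts L_c = 42 − 24/2 = 30, R_n = min(1.2×30×12×450, 2.4×22×12×450) = 194.4 kN/bolt; interior L_c = 68 − 24 = 44, R_n = 285.12 kN/bolt. φR_n = 0.75 × (1×194.4 + 4×285.12) = 1001.2 kN.
Block shear: shear path 1×[42+4×68] = 1×314 mm, A_gv = 3768, A_nv = 1×(314 − 4.5×26)×12 = 2364 mm²; tension to near edge: (44 − 0.5×26)×12 = 372 mm². R_n = min(0.6×450×2364, 0.6×350×3768) + 1.0×450×372 = min(638.28, 791.28) + 167.4 = 805.68 kN. φR_n = 0.75 × 805.68 = 604.3 kN.
Governing: min(530.3, 1001.2, 604.3) = 530.3 kN → bolt shear.

530.3 kN (bolt shear governs)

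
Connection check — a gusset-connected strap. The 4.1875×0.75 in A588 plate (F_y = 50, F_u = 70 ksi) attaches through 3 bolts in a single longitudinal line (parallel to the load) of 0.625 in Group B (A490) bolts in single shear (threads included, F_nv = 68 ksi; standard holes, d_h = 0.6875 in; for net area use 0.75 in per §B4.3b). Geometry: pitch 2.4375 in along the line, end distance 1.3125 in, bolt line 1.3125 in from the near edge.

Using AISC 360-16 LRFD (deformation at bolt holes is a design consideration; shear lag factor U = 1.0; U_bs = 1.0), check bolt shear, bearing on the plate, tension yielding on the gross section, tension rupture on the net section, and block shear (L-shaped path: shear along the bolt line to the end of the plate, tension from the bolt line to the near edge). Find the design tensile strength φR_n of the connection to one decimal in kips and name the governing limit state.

46.9 kips (bolt shear governs)

Bolt shear: A_b = π(0.625)²/4 = 0.3068 in². φR_n = 0.75 × 68 × 0.3068 × 3 × 1 = 46.9 kips.
Bearing (0.75 in plate, F_u = 70 ksi): end bolts L_c = 1.3125 − 0.6875/2 = 0.96875, R_n = min(1.2×0.96875×0.75×70, 2.4×0.625×0.75×70) = 61.031 kips/bolt; interior L_c = 2.4375 − 0.6875 = 1.75, R_n = 78.75 kips/bolt. φR_n = 0.75 × (1×61.031 + 2×78.75) = 163.9 kips.
Tension yield (gross): A_g = 4.1875×0.75 = 3.1406 in². φR_n = 0.90 × 50 × 3.1406 = 141.3 kips.
Tension rupture (net): A_n = (4.1875 − 1×0.75)×0.75 = 2.5781 in² (U = 1.0, A_e = A_n). φR_n = 0.75 × 70 × 2.5781 = 135.4 kips.
Block shear: shear path 1×[1.3125+2×2.4375] = 1×6.1875 in, A_gv = 4.6406, A_nv = 1×(6.1875 − 2.5×0.75)×0.75 = 3.2344 in²; tension to near edge: (1.3125 − 0.5×0.75)×0.75 = 0.70313 in². R_n = min(0.6×70×3.2344, 0.6×50×4.6406) + 1.0×70×0.70313 = min(135.84, 139.22) + 49.219 = 185.06 kips. φR_n = 0.75 × 185.06 = 138.8 kips.
Governing: min(46.9, 163.9, 141.3, 135.4, 138.8) = 46.9 kips → bolt shear.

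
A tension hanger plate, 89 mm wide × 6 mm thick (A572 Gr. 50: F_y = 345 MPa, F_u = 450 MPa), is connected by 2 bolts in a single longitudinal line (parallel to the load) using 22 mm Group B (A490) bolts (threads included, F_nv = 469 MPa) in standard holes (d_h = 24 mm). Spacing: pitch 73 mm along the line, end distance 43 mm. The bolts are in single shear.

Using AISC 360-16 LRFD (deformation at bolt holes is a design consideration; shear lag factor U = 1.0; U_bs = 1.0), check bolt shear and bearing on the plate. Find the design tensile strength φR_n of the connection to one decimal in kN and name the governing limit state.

Bolt shear: A_b = π(22)²/4 = 380.13 mm². φR_n = 0.75 × 469 × 380.13 × 2 × 1 = 267.4 kN.
Bearing (6 mm plate, F_u = 450 MPa): end bolts L_c = 43 − 24/2 = 31, R_n = min(1.2×31×6×450, 2.4×22×6×450) = 100.44 kN/bolt; interior L_c = 73 − 24 = 49, R_n = 142.56 kN/bolt. φR_n = 0.75 × (1×100.44 + 1×142.56) = 182.3 kN.
Governing: min(267.4, 182.3) = 182.3 kN → bearing.

182.3 kN (bearing governs)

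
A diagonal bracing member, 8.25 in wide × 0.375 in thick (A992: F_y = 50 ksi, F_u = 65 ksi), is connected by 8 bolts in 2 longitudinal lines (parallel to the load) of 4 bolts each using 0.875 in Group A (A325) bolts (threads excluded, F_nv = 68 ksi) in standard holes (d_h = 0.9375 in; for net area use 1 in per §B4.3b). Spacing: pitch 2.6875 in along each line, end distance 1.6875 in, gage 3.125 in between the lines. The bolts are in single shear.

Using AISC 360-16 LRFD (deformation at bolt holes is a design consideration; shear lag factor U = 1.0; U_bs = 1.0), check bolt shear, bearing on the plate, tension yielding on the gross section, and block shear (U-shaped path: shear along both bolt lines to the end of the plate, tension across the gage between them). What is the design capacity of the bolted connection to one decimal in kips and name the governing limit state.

Bolt shear: A_b = π(0.875)²/4 = 0.60132 in². φR_n = 0.75 × 68 × 0.60132 × 8 × 1 = 245.3 kips.
Bearing (0.375 in plate, F_u = 65 ksi): end bolts L_c = 1.6875 − 0.9375/2 = 1.21875, R_n = min(1.2×1.21875×0.375×65, 2.4×0.875×0.375×65) = 35.648 kips/bolt; interior L_c = 2.6875 − 0.9375 = 1.75, R_n = 51.188 kips/bolt. φR_n = 0.75 × (2×35.648 + 6×51.188) = 283.8 kips.
Tension yield (gross): A_g = 8.25×0.375 = 3.0938 in². φR_n = 0.90 × 50 × 3.0938 = 139.2 kips.
Block shear: shear path 2×[1.6875+3×2.6875] = 2×9.75 in, A_gv = 7.3125, A_nv = 2×(9.75 − 3.5×1)×0.375 = 4.6875 in²; tension across gage: (3.125 − 1×1)×0.375 = 0.79688 in². R_n = min(0.6×65×4.6875, 0.6×50×7.3125) + 1.0×65×0.79688 = min(182.81, 219.38) + 51.797 = 234.61 kips. φR_n = 0.75 × 234.61 = 176.0 kips.
Governing: min(245.3, 283.8, 139.2, 176.0) = 139.2 kips → gross-section yield.

139.2 kips (gross-section yield governs)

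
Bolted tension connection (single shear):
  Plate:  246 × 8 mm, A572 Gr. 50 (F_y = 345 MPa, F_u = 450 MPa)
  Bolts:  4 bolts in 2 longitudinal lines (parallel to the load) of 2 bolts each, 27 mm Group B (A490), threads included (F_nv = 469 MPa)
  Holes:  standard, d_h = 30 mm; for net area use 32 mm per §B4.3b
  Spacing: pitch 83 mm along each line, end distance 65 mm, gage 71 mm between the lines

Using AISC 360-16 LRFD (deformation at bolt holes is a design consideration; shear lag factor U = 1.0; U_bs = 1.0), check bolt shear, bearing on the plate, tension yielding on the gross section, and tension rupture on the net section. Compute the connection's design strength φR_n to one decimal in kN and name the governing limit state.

Bolt shear: A_b = π(27)²/4 = 572.56 mm². φR_n = 0.75 × 469 × 572.56 × 4 × 1 = 805.6 kN.
Bearing (8 mm plate, F_u = 450 MPa): end bolts L_c = 65 − 30/2 = 50, R_n = min(1.2×50×8×450, 2.4×27×8×450) = 216 kN/bolt; interior L_c = 83 − 30 = 53, R_n = 228.96 kN/bolt. φR_n = 0.75 × (2×216 + 2×228.96) = 667.4 kN.
Tension yield (gross): A_g = 246×8 = 1968 mm². φR_n = 0.90 × 345 × 1968 = 611.1 kN.
Tension rupture (net): A_n = (246 − 2×32)×8 = 1456 mm² (U = 1.0, A_e = A_n). φR_n = 0.75 × 450 × 1456 = 491.4 kN.
Governing: min(805.6, 667.4, 611.1, 491.4) = 491.4 kN → net-section rupture.

491.4 kN (net-section rupture governs)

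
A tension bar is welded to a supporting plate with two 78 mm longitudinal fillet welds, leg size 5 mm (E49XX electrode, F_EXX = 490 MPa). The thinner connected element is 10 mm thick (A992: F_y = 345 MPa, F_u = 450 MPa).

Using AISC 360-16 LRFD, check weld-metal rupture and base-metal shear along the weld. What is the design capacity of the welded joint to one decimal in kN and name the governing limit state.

Weld metal: throat = 0.707×5 = 3.535 mm, L = 2×78 = 156 mm. φR_n = 0.75 × 0.6 × 490 × 3.535 × 156 = 121.6 kN.
Base metal shear (10 mm plate): yield φR_n = 1.0×0.6×345×10×156 = 322.9 kN; rupture φR_n = 0.75×0.6×450×10×156 = 315.9 kN; take 315.9 kN (rupture).
Governing: min(121.6, 315.9) = 121.6 kN → weld metal.

121.6 kN (weld metal governs)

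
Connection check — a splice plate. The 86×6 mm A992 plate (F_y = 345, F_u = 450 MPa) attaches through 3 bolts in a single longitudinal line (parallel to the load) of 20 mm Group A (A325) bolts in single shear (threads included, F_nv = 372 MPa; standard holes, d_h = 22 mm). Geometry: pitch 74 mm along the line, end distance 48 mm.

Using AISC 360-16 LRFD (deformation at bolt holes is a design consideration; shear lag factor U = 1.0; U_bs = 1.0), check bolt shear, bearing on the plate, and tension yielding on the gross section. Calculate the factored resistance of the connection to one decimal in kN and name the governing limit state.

Bolt shear: A_b = π(20)²/4 = 314.16 mm². φR_n = 0.75 × 372 × 314.16 × 3 × 1 = 263.0 kN.
Bearing (6 mm plate, F_u = 450 MPa): end bolts L_c = 48 − 22/2 = 37, R_n = min(1.2×37×6×450, 2.4×20×6×450) = 119.88 kN/bolt; interior L_c = 74 − 22 = 52, R_n = 129.6 kN/bolt. φR_n = 0.75 × (1×119.88 + 2×129.6) = 284.3 kN.
Tension yield (gross): A_g = 86×6 = 516 mm². φR_n = 0.90 × 345 × 516 = 160.2 kN.
Governing: min(263.0, 284.3, 160.2) = 160.2 kN → gross-section yield.

160.2 kN (gross-section yield governs)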